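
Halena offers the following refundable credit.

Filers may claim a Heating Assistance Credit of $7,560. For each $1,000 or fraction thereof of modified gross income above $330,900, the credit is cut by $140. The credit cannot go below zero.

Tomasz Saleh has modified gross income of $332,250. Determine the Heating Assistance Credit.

Heating Assistance Credit: income exceeds $330,900 by $1,350, which is 2 full-or-partial $1,000 increments; reduction = 2 × $140 = $280, leaving $7,280.

$7,280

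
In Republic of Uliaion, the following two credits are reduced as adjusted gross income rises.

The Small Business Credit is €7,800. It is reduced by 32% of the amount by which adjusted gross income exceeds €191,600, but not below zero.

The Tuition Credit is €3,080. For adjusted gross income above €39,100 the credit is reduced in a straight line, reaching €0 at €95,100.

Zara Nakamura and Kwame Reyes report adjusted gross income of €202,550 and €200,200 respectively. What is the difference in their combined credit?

Zara (€202,550): Small Business Credit: 32% of the €10,950 excess over €191,600 is €3,504; credit = €7,800 − €3,504 = €4,296. Tuition Credit: €202,550 is at or above €95,100, so the credit is €0. total €4,296 + €0 = €4,296
Kwame (€200,200): Small Business Credit: 32% of the €8,600 excess over €191,600 is €2,752; credit = €7,800 − €2,752 = €5,048. Tuition Credit: €200,200 is at or above €95,100, so the credit is €0. total €5,048 + €0 = €5,048
Difference: |€4,296 − €5,048| = €752.

€752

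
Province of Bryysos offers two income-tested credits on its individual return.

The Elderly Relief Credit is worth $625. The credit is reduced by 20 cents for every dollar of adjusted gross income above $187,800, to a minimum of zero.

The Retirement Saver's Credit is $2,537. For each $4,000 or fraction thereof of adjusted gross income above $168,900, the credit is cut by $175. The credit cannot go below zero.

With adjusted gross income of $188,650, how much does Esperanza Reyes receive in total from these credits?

$2,117

Elderly Relief Credit: 20% of the $850 excess over $187,800 is $170; credit = $625 − $170 = $455.
Retirement Saver's Credit: income exceeds $168,900 by $19,750, which is 5 full-or-partial $4,000 increments; reduction = 5 × $175 = $875, leaving $1,662.
Total: $455 + $1,662 = $2,117.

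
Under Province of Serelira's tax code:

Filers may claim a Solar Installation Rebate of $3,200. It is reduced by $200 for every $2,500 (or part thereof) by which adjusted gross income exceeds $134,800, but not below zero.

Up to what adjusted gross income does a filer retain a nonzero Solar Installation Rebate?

After 15 increments the reduction is 15 × $200 = $3,000, leaving $200; one more increment wipes it out. Increment 15 ends at excess 15 × $2,500 = $37,500, so the highest qualifying income is $134,800 + $37,500 = $172,300.

$172,300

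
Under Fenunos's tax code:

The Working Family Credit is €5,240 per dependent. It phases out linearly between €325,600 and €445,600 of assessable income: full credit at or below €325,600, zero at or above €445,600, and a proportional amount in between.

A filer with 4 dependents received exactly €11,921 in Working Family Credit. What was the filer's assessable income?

Full credit = 4 × €5,240 = €20,960.
€11,921 is 11,921/20,960 of the full €20,960, so 9,039/20,960 of the €120,000 range has been used: income = €325,600 + €120,000 × 9,039/20,960 = €377,350.

€377,350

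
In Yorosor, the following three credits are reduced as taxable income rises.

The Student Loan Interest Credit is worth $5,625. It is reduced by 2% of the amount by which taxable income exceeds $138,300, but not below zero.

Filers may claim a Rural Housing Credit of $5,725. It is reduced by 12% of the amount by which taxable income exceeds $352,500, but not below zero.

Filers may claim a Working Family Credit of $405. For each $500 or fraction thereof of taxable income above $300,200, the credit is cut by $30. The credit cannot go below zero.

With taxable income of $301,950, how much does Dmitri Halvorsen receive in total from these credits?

Student Loan Interest Credit: 2% of the $163,650 excess over $138,300 is $3,273; credit = $5,625 − $3,273 = $2,352.
Rural Housing Credit: $301,950 is at or below the $352,500 threshold, so the full $5,725 applies.
Working Family Credit: income exceeds $300,200 by $1,750, which is 4 full-or-partial $500 increments; reduction = 4 × $30 = $120, leaving $285.
Total: $2,352 + $5,725 + $285 = $8,362.

$8,362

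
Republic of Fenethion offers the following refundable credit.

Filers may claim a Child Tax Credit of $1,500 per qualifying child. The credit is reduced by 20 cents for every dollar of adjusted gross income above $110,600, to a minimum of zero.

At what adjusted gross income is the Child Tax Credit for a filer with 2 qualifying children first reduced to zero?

Full credit = 2 × $1,500 = $3,000.
The credit falls by 20% of each dollar above $110,600, so it reaches zero when the excess is $3,000 / 20% = $15,000: income = $110,600 + $15,000 = $125,600.

$125,600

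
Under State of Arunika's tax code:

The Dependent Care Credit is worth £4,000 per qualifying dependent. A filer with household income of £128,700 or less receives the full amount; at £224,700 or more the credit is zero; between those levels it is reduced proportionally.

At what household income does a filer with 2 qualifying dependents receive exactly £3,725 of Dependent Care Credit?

Full credit = 2 × £4,000 = £8,000.
£3,725 is 3,725/8,000 of the full £8,000, so 4,275/8,000 of the £96,000 range has been used: income = £128,700 + £96,000 × 4,275/8,000 = £180,000.

£180,000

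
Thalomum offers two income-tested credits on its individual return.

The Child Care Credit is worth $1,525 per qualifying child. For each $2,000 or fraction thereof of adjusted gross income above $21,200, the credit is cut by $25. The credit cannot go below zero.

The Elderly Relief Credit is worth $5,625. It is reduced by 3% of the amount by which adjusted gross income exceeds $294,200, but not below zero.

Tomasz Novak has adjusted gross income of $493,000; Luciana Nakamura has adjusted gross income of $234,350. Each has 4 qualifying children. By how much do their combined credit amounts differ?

$8,850

Tomasz ($493,000): Child Care Credit: base = 4 × $1,525 = $6,100. income exceeds $21,200 by $471,800, which is 236 full-or-partial $2,000 increments; reduction = 236 × $25 = $5,900, leaving $200. Elderly Relief Credit: 3% of the $198,800 excess over $294,200 is $5,964 ≥ base, so the credit is $0. total $200 + $0 = $200
Luciana ($234,350): Child Care Credit: base = 4 × $1,525 = $6,100. income exceeds $21,200 by $213,150, which is 107 full-or-partial $2,000 increments; reduction = 107 × $25 = $2,675, leaving $3,425. Elderly Relief Credit: $234,350 is at or below the $294,200 threshold, so the full $5,625 applies. total $3,425 + $5,625 = $9,050
Difference: |$200 − $9,050| = $8,850.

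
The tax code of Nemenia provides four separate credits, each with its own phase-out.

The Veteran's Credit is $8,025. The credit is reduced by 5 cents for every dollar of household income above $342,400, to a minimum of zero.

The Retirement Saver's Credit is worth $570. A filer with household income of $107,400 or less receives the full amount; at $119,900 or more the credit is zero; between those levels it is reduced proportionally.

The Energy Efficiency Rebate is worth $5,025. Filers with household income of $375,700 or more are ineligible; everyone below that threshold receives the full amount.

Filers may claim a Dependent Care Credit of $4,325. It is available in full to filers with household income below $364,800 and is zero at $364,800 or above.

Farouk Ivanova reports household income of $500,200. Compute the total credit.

Veteran's Credit: 5% of the $157,800 excess over $342,400 is $7,890; credit = $8,025 − $7,890 = $135.
Retirement Saver's Credit: $500,200 is at or above $119,900, so the credit is $0.
Energy Efficiency Rebate: $500,200 meets or exceeds the $375,700 cutoff, so the credit is $0.
Dependent Care Credit: $500,200 meets or exceeds the $364,800 cutoff, so the credit is $0.
Total: $135 + $0 + $0 + $0 = $135.

$135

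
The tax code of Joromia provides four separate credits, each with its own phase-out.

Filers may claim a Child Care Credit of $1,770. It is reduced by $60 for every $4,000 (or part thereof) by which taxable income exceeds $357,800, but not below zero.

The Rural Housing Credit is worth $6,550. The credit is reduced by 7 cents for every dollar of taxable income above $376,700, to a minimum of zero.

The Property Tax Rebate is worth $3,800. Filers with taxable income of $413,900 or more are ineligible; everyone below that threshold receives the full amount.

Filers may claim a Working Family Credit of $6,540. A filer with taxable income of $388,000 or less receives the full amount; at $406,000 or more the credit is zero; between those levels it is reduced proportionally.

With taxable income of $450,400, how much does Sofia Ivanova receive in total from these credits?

Child Care Credit: income exceeds $357,800 by $92,600, which is 24 full-or-partial $4,000 increments; reduction = 24 × $60 = $1,440, leaving $330.
Rural Housing Credit: 7% of the $73,700 excess over $376,700 is $5,159; credit = $6,550 − $5,159 = $1,391.
Property Tax Rebate: $450,400 meets or exceeds the $413,900 cutoff, so the credit is $0.
Working Family Credit: $450,400 is at or above $406,000, so the credit is $0.
Total: $330 + $1,391 + $0 + $0 = $1,721.

$1,721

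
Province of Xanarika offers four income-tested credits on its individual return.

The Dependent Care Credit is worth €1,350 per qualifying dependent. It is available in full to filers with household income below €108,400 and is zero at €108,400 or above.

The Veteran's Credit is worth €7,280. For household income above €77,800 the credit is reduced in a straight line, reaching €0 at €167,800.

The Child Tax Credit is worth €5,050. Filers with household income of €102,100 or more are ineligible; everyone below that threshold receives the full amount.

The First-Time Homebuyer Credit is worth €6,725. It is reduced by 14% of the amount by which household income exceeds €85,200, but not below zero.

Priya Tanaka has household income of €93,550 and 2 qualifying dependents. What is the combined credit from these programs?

Dependent Care Credit: base = 2 × €1,350 = €2,700. €93,550 is below the €108,400 cutoff, so the full €2,700 applies.
Veteran's Credit: €93,550 is €15,750 into a €90,000 phase-out range, leaving 74,250/90,000 of the credit: €7,280 × 74,250/90,000 = €6,006.
Child Tax Credit: €93,550 is below the €102,100 cutoff, so the full €5,050 applies.
First-Time Homebuyer Credit: 14% of the €8,350 excess over €85,200 is €1,169; credit = €6,725 − €1,169 = €5,556.
Total: €2,700 + €6,006 + €5,050 + €5,556 = €19,312.

€19,312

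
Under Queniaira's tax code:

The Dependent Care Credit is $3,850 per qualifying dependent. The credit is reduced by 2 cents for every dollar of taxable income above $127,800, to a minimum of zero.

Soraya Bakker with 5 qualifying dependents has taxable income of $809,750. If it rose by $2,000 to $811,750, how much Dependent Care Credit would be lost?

$40

At $809,750 — base = 5 × $3,850 = $19,250. 2% of the $681,950 excess over $127,800 is $13,639; credit = $19,250 − $13,639 = $5,611.
At $811,750 — base = 5 × $3,850 = $19,250. 2% of the $683,950 excess over $127,800 is $13,679; credit = $19,250 − $13,679 = $5,571.
Lost: $5,611 − $5,571 = $40.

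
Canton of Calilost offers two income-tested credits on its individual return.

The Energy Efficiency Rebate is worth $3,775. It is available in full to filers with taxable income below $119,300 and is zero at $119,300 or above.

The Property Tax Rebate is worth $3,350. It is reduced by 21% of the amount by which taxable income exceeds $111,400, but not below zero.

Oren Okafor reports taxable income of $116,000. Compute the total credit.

$6,159

Energy Efficiency Rebate: $116,000 is below the $119,300 cutoff, so the full $3,775 applies.
Property Tax Rebate: 21% of the $4,600 excess over $111,400 is $966; credit = $3,350 − $966 = $2,384.
Total: $3,775 + $2,384 = $6,159.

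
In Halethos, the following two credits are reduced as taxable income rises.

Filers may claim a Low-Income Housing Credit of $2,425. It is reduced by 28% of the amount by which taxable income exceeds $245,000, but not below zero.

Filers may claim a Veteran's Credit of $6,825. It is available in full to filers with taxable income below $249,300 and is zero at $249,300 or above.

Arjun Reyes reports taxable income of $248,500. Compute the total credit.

Low-Income Housing Credit: 28% of the $3,500 excess over $245,000 is $980; credit = $2,425 − $980 = $1,445.
Veteran's Credit: $248,500 is below the $249,300 cutoff, so the full $6,825 applies.
Total: $1,445 + $6,825 = $8,270.

$8,270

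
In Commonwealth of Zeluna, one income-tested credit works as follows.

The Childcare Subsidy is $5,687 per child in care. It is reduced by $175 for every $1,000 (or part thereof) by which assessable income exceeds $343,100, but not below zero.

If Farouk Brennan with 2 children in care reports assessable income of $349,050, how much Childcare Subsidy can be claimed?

$10,324

Childcare Subsidy: base = 2 × $5,687 = $11,374. income exceeds $343,100 by $5,950, which is 6 full-or-partial $1,000 increments; reduction = 6 × $175 = $1,050, leaving $10,324.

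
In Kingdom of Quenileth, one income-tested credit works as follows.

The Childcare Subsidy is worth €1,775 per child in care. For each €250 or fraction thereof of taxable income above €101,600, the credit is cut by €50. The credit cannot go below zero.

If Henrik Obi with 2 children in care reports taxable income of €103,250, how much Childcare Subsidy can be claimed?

Childcare Subsidy: base = 2 × €1,775 = €3,550. income exceeds €101,600 by €1,650, which is 7 full-or-partial €250 increments; reduction = 7 × €50 = €350, leaving €3,200.

€3,200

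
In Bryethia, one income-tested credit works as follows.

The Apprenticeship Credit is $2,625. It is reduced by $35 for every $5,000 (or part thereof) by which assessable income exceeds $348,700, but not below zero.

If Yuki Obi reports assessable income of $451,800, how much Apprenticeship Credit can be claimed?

$1,890

Apprenticeship Credit: income exceeds $348,700 by $103,100, which is 21 full-or-partial $5,000 increments; reduction = 21 × $35 = $735, leaving $1,890.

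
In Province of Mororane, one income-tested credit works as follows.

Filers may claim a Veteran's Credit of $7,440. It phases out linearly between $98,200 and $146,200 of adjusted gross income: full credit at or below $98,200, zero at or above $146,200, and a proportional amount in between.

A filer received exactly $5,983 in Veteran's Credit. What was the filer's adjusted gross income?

$107,600

$5,983 is 5,983/7,440 of the full $7,440, so 1,457/7,440 of the $48,000 range has been used: income = $98,200 + $48,000 × 1,457/7,440 = $107,600.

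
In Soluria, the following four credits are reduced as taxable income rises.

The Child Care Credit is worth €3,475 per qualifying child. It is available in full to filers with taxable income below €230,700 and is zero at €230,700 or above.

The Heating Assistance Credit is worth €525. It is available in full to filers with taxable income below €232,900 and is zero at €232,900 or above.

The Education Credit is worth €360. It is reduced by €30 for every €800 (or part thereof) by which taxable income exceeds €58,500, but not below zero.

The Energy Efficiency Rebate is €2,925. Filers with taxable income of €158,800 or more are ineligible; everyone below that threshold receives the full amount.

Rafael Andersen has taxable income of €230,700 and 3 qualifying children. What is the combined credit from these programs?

€525

Child Care Credit: base = 3 × €3,475 = €10,425. €230,700 meets or exceeds the €230,700 cutoff, so the credit is €0.
Heating Assistance Credit: €230,700 is below the €232,900 cutoff, so the full €525 applies.
Education Credit: income exceeds €58,500 by €172,200 → 216 increments × €30 = €6,480 ≥ base, so the credit is €0.
Energy Efficiency Rebate: €230,700 meets or exceeds the €158,800 cutoff, so the credit is €0.
Total: €0 + €525 + €0 + €0 = €525.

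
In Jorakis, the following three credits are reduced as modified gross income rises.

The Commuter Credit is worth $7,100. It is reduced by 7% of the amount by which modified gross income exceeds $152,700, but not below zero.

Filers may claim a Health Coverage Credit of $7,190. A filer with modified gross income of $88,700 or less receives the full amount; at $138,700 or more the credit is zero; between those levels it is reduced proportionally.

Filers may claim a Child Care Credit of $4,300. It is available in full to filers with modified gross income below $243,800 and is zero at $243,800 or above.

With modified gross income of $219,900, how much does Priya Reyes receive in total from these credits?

Commuter Credit: 7% of the $67,200 excess over $152,700 is $4,704; credit = $7,100 − $4,704 = $2,396.
Health Coverage Credit: $219,900 is at or above $138,700, so the credit is $0.
Child Care Credit: $219,900 is below the $243,800 cutoff, so the full $4,300 applies.
Total: $2,396 + $0 + $4,300 = $6,696.

$6,696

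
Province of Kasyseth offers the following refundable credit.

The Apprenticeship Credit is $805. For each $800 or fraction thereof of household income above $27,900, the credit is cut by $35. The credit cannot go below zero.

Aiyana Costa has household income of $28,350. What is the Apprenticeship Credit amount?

Apprenticeship Credit: income exceeds $27,900 by $450, which is 1 full-or-partial $800 increment; reduction = 1 × $35 = $35, leaving $770.

$770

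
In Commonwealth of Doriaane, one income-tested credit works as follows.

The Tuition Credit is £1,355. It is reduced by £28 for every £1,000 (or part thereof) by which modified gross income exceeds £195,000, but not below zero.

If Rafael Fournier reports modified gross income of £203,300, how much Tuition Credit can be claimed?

£1,103

Tuition Credit: income exceeds £195,000 by £8,300, which is 9 full-or-partial £1,000 increments; reduction = 9 × £28 = £252, leaving £1,103.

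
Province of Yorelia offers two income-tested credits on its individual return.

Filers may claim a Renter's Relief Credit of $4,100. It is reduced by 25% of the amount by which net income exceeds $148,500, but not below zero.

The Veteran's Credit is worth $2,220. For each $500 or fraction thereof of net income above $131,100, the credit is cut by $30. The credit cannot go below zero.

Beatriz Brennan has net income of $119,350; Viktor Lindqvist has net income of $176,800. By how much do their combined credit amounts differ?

$6,320

Beatriz ($119,350): Renter's Relief Credit: $119,350 is at or below the $148,500 threshold, so the full $4,100 applies. Veteran's Credit: $119,350 is at or below the $131,100 threshold, so the full $2,220 applies. total $4,100 + $2,220 = $6,320
Viktor ($176,800): Renter's Relief Credit: 25% of the $28,300 excess over $148,500 is $7,075 ≥ base, so the credit is $0. Veteran's Credit: income exceeds $131,100 by $45,700 → 92 increments × $30 = $2,760 ≥ base, so the credit is $0. total $0 + $0 = $0
Difference: |$6,320 − $0| = $6,320.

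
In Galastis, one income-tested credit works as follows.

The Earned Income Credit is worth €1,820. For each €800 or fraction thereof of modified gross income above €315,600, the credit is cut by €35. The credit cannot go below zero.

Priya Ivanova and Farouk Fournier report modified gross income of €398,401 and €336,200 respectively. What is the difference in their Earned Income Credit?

Priya (€398,401): Earned Income Credit: income exceeds €315,600 by €82,801 → 104 increments × €35 = €3,640 ≥ base, so the credit is €0.
Farouk (€336,200): Earned Income Credit: income exceeds €315,600 by €20,600, which is 26 full-or-partial €800 increments; reduction = 26 × €35 = €910, leaving €910.
Difference: |€0 − €910| = €910.

€910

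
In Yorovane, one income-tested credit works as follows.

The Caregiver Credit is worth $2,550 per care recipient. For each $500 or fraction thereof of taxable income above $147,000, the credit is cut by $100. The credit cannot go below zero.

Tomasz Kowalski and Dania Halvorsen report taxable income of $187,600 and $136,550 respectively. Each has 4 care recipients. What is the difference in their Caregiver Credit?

$8,200

Tomasz ($187,600): Caregiver Credit: base = 4 × $2,550 = $10,200. income exceeds $147,000 by $40,600, which is 82 full-or-partial $500 increments; reduction = 82 × $100 = $8,200, leaving $2,000.
Dania ($136,550): Caregiver Credit: base = 4 × $2,550 = $10,200. $136,550 is at or below the $147,000 threshold, so the full $10,200 applies.
Difference: |$2,000 − $10,200| = $8,200.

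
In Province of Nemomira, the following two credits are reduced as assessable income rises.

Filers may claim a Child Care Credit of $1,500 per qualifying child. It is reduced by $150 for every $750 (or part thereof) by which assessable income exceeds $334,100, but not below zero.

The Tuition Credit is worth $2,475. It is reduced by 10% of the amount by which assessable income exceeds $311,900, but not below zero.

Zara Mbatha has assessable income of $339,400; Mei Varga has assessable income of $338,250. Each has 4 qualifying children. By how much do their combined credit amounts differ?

$300

Zara ($339,400): Child Care Credit: base = 4 × $1,500 = $6,000. income exceeds $334,100 by $5,300, which is 8 full-or-partial $750 increments; reduction = 8 × $150 = $1,200, leaving $4,800. Tuition Credit: 10% of the $27,500 excess over $311,900 is $2,750 ≥ base, so the credit is $0. total $4,800 + $0 = $4,800
Mei ($338,250): Child Care Credit: base = 4 × $1,500 = $6,000. income exceeds $334,100 by $4,150, which is 6 full-or-partial $750 increments; reduction = 6 × $150 = $900, leaving $5,100. Tuition Credit: 10% of the $26,350 excess over $311,900 is $2,635 ≥ base, so the credit is $0. total $5,100 + $0 = $5,100
Difference: |$4,800 − $5,100| = $300.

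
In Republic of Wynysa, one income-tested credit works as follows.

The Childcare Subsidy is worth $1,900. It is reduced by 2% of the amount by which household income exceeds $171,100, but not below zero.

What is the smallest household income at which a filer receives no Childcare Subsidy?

$266,100

The credit falls by 2% of each dollar above $171,100, so it reaches zero when the excess is $1,900 / 2% = $95,000: income = $171,100 + $95,000 = $266,100.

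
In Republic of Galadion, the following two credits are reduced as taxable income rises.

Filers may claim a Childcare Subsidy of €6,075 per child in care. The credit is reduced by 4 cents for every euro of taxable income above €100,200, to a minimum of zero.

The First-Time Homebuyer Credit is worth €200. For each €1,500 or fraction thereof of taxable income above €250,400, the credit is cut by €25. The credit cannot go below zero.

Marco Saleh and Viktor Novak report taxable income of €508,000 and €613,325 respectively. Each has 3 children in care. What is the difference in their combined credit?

Marco (€508,000): Childcare Subsidy: base = 3 × €6,075 = €18,225. 4% of the €407,800 excess over €100,200 is €16,312; credit = €18,225 − €16,312 = €1,913. First-Time Homebuyer Credit: income exceeds €250,400 by €257,600 → 172 increments × €25 = €4,300 ≥ base, so the credit is €0. total €1,913 + €0 = €1,913
Viktor (€613,325): Childcare Subsidy: base = 3 × €6,075 = €18,225. 4% of the €513,125 excess over €100,200 is €20,525 ≥ base, so the credit is €0. First-Time Homebuyer Credit: income exceeds €250,400 by €362,925 → 242 increments × €25 = €6,050 ≥ base, so the credit is €0. total €0 + €0 = €0
Difference: |€1,913 − €0| = €1,913.

€1,913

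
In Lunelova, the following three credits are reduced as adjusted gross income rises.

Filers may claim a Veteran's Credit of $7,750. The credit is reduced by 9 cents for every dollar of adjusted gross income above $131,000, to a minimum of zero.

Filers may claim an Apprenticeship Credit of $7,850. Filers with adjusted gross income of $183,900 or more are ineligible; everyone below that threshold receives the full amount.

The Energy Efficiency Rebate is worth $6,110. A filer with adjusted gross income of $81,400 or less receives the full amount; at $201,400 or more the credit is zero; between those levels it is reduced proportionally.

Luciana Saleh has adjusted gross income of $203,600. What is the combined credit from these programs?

Veteran's Credit: 9% of the $72,600 excess over $131,000 is $6,534; credit = $7,750 − $6,534 = $1,216.
Apprenticeship Credit: $203,600 meets or exceeds the $183,900 cutoff, so the credit is $0.
Energy Efficiency Rebate: $203,600 is at or above $201,400, so the credit is $0.
Total: $1,216 + $0 + $0 = $1,216.

$1,216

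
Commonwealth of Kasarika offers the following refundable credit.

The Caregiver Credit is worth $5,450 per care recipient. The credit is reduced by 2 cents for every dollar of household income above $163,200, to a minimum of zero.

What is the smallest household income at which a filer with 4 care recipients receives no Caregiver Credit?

$1,253,200

Full credit = 4 × $5,450 = $21,800.
The credit falls by 2% of each dollar above $163,200, so it reaches zero when the excess is $21,800 / 2% = $1,090,000: income = $163,200 + $1,090,000 = $1,253,200.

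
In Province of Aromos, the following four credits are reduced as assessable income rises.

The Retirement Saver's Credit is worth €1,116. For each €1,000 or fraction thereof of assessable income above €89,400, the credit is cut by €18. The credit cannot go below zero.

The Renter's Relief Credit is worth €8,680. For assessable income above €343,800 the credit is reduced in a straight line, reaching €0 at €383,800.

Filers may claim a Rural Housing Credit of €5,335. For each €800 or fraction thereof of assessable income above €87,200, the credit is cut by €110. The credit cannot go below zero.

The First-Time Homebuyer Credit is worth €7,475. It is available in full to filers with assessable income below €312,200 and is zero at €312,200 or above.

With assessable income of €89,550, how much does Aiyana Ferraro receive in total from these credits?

Retirement Saver's Credit: income exceeds €89,400 by €150, which is 1 full-or-partial €1,000 increment; reduction = 1 × €18 = €18, leaving €1,098.
Renter's Relief Credit: €89,550 is at or below the €343,800 threshold, so the full €8,680 applies.
Rural Housing Credit: income exceeds €87,200 by €2,350, which is 3 full-or-partial €800 increments; reduction = 3 × €110 = €330, leaving €5,005.
First-Time Homebuyer Credit: €89,550 is below the €312,200 cutoff, so the full €7,475 applies.
Total: €1,098 + €8,680 + €5,005 + €7,475 = €22,258.

€22,258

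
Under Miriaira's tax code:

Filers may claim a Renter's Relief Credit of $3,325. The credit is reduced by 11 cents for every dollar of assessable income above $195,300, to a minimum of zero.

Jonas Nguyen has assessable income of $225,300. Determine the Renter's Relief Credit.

Renter's Relief Credit: 11% of the $30,000 excess over $195,300 is $3,300; credit = $3,325 − $3,300 = $25.

$25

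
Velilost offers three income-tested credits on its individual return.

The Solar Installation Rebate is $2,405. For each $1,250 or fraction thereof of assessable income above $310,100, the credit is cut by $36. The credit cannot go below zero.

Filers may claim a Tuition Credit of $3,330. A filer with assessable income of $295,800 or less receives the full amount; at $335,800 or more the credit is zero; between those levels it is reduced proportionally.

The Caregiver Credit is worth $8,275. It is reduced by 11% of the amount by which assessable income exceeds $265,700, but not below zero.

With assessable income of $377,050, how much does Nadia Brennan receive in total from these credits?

$461

Solar Installation Rebate: income exceeds $310,100 by $66,950, which is 54 full-or-partial $1,250 increments; reduction = 54 × $36 = $1,944, leaving $461.
Tuition Credit: $377,050 is at or above $335,800, so the credit is $0.
Caregiver Credit: 11% of the $111,350 excess over $265,700 is $12,248.50 ≥ base, so the credit is $0.
Total: $461 + $0 + $0 = $461.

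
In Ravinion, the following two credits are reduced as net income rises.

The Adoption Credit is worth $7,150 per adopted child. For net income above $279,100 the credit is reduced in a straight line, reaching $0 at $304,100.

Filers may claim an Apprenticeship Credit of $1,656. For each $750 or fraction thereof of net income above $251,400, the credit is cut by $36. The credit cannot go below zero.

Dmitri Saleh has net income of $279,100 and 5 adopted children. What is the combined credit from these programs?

$36,074

Adoption Credit: base = 5 × $7,150 = $35,750. $279,100 is at or below the $279,100 threshold, so the full $35,750 applies.
Apprenticeship Credit: income exceeds $251,400 by $27,700, which is 37 full-or-partial $750 increments; reduction = 37 × $36 = $1,332, leaving $324.
Total: $35,750 + $324 = $36,074.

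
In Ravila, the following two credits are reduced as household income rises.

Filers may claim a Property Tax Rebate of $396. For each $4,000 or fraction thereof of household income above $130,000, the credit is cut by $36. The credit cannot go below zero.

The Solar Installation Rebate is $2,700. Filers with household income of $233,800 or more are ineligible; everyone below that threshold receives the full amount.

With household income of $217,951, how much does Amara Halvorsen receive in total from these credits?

$2,700

Property Tax Rebate: income exceeds $130,000 by $87,951 → 22 increments × $36 = $792 ≥ base, so the credit is $0.
Solar Installation Rebate: $217,951 is below the $233,800 cutoff, so the full $2,700 applies.
Total: $0 + $2,700 = $2,700.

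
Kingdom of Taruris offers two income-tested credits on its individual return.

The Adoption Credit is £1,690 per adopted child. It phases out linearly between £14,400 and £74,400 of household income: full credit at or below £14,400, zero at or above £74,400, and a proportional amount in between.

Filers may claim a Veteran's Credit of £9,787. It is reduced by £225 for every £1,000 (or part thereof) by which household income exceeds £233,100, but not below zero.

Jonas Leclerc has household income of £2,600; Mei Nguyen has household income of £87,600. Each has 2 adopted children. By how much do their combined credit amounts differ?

£3,380

Jonas (£2,600): Adoption Credit: base = 2 × £1,690 = £3,380. £2,600 is at or below the £14,400 threshold, so the full £3,380 applies. Veteran's Credit: £2,600 is at or below the £233,100 threshold, so the full £9,787 applies. total £3,380 + £9,787 = £13,167
Mei (£87,600): Adoption Credit: base = 2 × £1,690 = £3,380. £87,600 is at or above £74,400, so the credit is £0. Veteran's Credit: £87,600 is at or below the £233,100 threshold, so the full £9,787 applies. total £0 + £9,787 = £9,787
Difference: |£13,167 − £9,787| = £3,380.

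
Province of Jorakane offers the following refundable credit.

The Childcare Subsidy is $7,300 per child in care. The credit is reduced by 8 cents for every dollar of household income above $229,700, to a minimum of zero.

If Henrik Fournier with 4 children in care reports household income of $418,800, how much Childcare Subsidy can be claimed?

Childcare Subsidy: base = 4 × $7,300 = $29,200. 8% of the $189,100 excess over $229,700 is $15,128; credit = $29,200 − $15,128 = $14,072.

$14,072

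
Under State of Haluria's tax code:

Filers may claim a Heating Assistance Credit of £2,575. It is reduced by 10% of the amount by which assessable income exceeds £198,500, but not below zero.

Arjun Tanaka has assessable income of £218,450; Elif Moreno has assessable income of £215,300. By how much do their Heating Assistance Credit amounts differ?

£315

Arjun (£218,450): Heating Assistance Credit: 10% of the £19,950 excess over £198,500 is £1,995; credit = £2,575 − £1,995 = £580.
Elif (£215,300): Heating Assistance Credit: 10% of the £16,800 excess over £198,500 is £1,680; credit = £2,575 − £1,680 = £895.
Difference: |£580 − £895| = £315.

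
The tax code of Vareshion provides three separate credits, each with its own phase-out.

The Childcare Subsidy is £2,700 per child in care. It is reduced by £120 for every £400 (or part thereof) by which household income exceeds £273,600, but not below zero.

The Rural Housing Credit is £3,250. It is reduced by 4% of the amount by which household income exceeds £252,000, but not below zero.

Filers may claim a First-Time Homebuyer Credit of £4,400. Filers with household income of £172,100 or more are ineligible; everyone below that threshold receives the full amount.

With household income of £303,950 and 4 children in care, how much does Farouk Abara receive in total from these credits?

£2,852

Childcare Subsidy: base = 4 × £2,700 = £10,800. income exceeds £273,600 by £30,350, which is 76 full-or-partial £400 increments; reduction = 76 × £120 = £9,120, leaving £1,680.
Rural Housing Credit: 4% of the £51,950 excess over £252,000 is £2,078; credit = £3,250 − £2,078 = £1,172.
First-Time Homebuyer Credit: £303,950 meets or exceeds the £172,100 cutoff, so the credit is £0.
Total: £1,680 + £1,172 + £0 = £2,852.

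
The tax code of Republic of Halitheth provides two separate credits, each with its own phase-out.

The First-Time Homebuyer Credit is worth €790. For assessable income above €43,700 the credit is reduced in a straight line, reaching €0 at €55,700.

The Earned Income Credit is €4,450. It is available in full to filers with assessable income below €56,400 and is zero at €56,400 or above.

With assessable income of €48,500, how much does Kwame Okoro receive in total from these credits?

First-Time Homebuyer Credit: €48,500 is €4,800 into a €12,000 phase-out range, leaving 7,200/12,000 of the credit: €790 × 7,200/12,000 = €474.
Earned Income Credit: €48,500 is below the €56,400 cutoff, so the full €4,450 applies.
Total: €474 + €4,450 = €4,924.

€4,924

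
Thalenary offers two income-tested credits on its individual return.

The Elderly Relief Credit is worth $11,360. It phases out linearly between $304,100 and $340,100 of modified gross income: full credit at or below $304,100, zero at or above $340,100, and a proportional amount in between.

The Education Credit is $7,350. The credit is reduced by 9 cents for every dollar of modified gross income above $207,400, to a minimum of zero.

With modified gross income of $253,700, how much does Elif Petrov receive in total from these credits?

$14,543

Elderly Relief Credit: $253,700 is at or below the $304,100 threshold, so the full $11,360 applies.
Education Credit: 9% of the $46,300 excess over $207,400 is $4,167; credit = $7,350 − $4,167 = $3,183.
Total: $11,360 + $3,183 = $14,543.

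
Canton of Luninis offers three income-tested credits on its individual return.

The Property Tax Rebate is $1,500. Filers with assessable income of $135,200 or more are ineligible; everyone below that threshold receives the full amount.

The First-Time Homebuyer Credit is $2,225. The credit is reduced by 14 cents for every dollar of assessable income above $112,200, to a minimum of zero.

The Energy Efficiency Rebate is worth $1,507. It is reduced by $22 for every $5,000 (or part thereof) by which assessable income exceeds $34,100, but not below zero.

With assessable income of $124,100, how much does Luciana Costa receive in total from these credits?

$3,170

Property Tax Rebate: $124,100 is below the $135,200 cutoff, so the full $1,500 applies.
First-Time Homebuyer Credit: 14% of the $11,900 excess over $112,200 is $1,666; credit = $2,225 − $1,666 = $559.
Energy Efficiency Rebate: income exceeds $34,100 by $90,000, which is 18 full-or-partial $5,000 increments; reduction = 18 × $22 = $396, leaving $1,111.
Total: $1,500 + $559 + $1,111 = $3,170.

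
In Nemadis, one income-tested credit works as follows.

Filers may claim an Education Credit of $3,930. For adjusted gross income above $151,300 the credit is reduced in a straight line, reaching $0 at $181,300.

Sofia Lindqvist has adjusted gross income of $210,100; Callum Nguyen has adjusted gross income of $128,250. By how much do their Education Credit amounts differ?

Sofia ($210,100): Education Credit: $210,100 is at or above $181,300, so the credit is $0.
Callum ($128,250): Education Credit: $128,250 is at or below the $151,300 threshold, so the full $3,930 applies.
Difference: |$0 − $3,930| = $3,930.

$3,930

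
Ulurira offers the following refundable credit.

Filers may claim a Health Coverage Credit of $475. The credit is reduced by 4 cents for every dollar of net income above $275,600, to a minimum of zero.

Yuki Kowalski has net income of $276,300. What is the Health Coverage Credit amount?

Health Coverage Credit: 4% of the $700 excess over $275,600 is $28; credit = $475 − $28 = $447.

$447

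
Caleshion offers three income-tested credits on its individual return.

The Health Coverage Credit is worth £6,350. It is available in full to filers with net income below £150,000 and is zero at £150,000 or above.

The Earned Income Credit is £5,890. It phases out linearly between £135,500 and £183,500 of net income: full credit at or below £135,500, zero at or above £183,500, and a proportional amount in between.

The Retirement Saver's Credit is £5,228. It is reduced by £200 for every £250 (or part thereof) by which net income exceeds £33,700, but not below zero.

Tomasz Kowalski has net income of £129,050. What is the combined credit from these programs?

Health Coverage Credit: £129,050 is below the £150,000 cutoff, so the full £6,350 applies.
Earned Income Credit: £129,050 is at or below the £135,500 threshold, so the full £5,890 applies.
Retirement Saver's Credit: income exceeds £33,700 by £95,350 → 382 increments × £200 = £76,400 ≥ base, so the credit is £0.
Total: £6,350 + £5,890 + £0 = £12,240.

£12,240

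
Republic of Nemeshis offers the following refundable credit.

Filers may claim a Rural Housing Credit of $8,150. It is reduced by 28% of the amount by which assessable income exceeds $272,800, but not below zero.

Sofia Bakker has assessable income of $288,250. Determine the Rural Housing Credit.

$3,824

Rural Housing Credit: 28% of the $15,450 excess over $272,800 is $4,326; credit = $8,150 − $4,326 = $3,824.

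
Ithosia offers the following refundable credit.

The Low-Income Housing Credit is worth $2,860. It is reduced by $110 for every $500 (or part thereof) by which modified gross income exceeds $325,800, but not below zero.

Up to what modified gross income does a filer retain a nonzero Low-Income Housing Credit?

$338,300

After 25 increments the reduction is 25 × $110 = $2,750, leaving $110; one more increment wipes it out. Increment 25 ends at excess 25 × $500 = $12,500, so the highest qualifying income is $325,800 + $12,500 = $338,300.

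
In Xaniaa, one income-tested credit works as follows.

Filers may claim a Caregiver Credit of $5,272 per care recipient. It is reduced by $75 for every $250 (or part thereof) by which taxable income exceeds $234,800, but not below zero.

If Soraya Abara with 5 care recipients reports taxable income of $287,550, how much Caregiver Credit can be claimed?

$10,535

Caregiver Credit: base = 5 × $5,272 = $26,360. income exceeds $234,800 by $52,750, which is 211 full-or-partial $250 increments; reduction = 211 × $75 = $15,825, leaving $10,535.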